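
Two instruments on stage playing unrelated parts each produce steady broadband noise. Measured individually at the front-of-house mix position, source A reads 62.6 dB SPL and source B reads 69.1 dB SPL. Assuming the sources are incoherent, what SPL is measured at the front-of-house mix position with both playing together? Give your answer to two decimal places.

Add the sources as powers (linear), then convert back to dB:
L_total = 10·log₁₀(10^(62.6/10) + 10^(69.1/10)) = 10·log₁₀(9948000) = 69.98 dB SPL.

69.98 dB SPL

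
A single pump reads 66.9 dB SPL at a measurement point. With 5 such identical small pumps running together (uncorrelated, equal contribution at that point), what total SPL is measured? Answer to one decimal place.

73.9 dB SPL

5 equal incoherent sources raise the level by 10·log₁₀(5) = 6.99 dB.
L_total = 66.9 + 6.99 = 73.9 dB SPL.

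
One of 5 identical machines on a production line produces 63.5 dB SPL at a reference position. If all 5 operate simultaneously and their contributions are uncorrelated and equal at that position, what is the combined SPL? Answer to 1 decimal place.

70.5 dB SPL

5 equal incoherent sources raise the level by 10·log₁₀(5) = 6.99 dB.
L_total = 63.5 + 6.99 = 70.5 dB SPL.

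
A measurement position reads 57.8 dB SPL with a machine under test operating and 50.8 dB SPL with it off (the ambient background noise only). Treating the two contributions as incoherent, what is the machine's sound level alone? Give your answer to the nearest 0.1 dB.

Remove the background by subtracting linear intensities:
L_src = 10·log₁₀(10^(57.8/10) − 10^(50.8/10)) = 10·log₁₀(482300) = 56.8 dB SPL.

56.8 dB SPL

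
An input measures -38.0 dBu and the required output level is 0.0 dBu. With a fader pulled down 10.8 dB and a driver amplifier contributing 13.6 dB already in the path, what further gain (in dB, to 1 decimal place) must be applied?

35.2 dB

The required make-up gain is the shortfall in the dB sum.
G = 0.0 − (-38.0) + 10.8 − 13.6 = 35.2 dB.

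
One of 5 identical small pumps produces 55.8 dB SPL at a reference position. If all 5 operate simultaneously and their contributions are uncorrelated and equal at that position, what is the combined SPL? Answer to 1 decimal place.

62.8 dB SPL

5 equal incoherent sources raise the level by 10·log₁₀(5) = 6.99 dB.
L_total = 55.8 + 6.99 = 62.8 dB SPL.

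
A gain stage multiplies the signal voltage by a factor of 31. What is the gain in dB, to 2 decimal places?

29.83 dB

For a voltage ratio, dB = 20·log₁₀(V₂/V₁).
20·log₁₀(31) = 29.83 dB.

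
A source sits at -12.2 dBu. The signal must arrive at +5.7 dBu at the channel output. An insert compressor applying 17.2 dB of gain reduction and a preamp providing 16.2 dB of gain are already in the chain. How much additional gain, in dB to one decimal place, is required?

18.9 dB

The required make-up gain is the shortfall in the dB sum.
G = +5.7 − (-12.2) + 17.2 − 16.2 = 18.9 dB.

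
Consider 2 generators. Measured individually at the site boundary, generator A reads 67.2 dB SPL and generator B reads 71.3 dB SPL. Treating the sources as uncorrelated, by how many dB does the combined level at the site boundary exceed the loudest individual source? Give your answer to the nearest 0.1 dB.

1.4 dB

Incoherent sources sum as intensities:
L_total = 10·log₁₀(10^(67.2/10) + 10^(71.3/10)) = 72.73 dB SPL.
Excess over the loudest (71.3 dB): 72.73 − 71.3 = 1.4 dB.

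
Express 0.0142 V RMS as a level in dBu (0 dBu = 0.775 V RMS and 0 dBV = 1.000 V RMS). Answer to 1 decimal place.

-34.7 dBu

dBu = 20·log₁₀(V / 0.775 V).
20·log₁₀(0.0142/0.775) = -34.7 dBu.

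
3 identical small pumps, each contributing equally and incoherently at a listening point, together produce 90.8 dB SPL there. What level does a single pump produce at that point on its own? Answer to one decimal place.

86.0 dB SPL

3 equal incoherent sources add 10·log₁₀(3) = 4.77 dB over one source.
L_one = 90.8 − 4.77 = 86.0 dB SPL.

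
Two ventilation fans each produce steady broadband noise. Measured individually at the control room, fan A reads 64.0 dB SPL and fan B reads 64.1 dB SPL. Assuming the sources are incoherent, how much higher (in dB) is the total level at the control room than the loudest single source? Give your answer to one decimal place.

3.0 dB

Add the sources as powers (linear), then convert back to dB:
L_total = 10·log₁₀(10^(64.0/10) + 10^(64.1/10)) = 67.06 dB SPL.
Excess over the loudest (64.1 dB): 67.06 − 64.1 = 3.0 dB.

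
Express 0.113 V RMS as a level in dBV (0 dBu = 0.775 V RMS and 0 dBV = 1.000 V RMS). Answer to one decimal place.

dBV = 20·log₁₀(V / 1.000 V).
20·log₁₀(0.113/1.000) = -18.9 dBV.

-18.9 dBV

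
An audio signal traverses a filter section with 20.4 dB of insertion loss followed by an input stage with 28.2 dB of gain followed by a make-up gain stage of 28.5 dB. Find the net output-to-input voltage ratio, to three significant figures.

65.3

Net gain = (−20.4) + 28.2 + 28.5 = 36.3 dB.
Voltage ratio = 10^(36.3/20) = 65.3.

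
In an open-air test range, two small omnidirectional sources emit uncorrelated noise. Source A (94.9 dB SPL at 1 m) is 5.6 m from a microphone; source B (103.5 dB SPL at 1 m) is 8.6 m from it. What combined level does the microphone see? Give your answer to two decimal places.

86.03 dB SPL

At the listener: L_A = 94.9 − 20·log₁₀(5.6) = 79.936 dB; L_B = 103.5 − 20·log₁₀(8.6) = 84.810 dB.
Combined: 10·log₁₀(10^(79.936/10)+10^(84.810/10)) = 86.03 dB SPL.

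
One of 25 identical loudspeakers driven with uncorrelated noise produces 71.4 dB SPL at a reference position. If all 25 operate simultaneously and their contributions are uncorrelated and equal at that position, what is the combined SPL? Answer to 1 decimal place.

25 equal incoherent sources raise the level by 10·log₁₀(25) = 13.98 dB.
L_total = 71.4 + 13.98 = 85.4 dB SPL.

85.4 dB SPL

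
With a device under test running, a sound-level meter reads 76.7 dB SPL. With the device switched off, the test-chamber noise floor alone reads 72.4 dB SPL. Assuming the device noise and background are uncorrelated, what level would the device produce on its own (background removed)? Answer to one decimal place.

Background correction is a power subtraction:
L_src = 10·log₁₀(10^(76.7/10) − 10^(72.4/10)) = 10·log₁₀(29400000) = 74.7 dB SPL.

74.7 dB SPL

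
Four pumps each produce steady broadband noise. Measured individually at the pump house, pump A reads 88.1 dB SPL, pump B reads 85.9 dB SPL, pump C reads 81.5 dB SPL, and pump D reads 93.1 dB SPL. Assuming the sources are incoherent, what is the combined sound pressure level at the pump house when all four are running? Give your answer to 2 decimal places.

Incoherent sources sum as intensities:
L_total = 10·log₁₀(10^(88.1/10) + 10^(85.9/10) + 10^(81.5/10) + 10^(93.1/10)) = 10·log₁₀(3218000000) = 95.08 dB SPL.

95.08 dB SPL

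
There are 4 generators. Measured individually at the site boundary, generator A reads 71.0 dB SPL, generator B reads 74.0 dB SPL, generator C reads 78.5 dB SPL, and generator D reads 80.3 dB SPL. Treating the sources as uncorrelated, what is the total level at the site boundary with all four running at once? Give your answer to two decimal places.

Uncorrelated sources add in intensity (power), not in dB.
L_total = 10·log₁₀(10^(71.0/10) + 10^(74.0/10) + 10^(78.5/10) + 10^(80.3/10)) = 10·log₁₀(215700000) = 83.34 dB SPL.

83.34 dB SPL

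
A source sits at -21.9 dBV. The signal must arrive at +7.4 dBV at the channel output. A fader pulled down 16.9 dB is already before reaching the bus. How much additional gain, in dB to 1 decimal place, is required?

The required make-up gain is the shortfall in the dB sum.
G = +7.4 − (-21.9) + 16.9 = 46.2 dB.

46.2 dB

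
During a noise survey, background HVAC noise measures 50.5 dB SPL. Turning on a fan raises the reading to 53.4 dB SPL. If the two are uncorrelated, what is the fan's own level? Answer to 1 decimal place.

50.3 dB SPL

Background correction is a power subtraction:
L_src = 10·log₁₀(10^(53.4/10) − 10^(50.5/10)) = 10·log₁₀(106600) = 50.3 dB SPL.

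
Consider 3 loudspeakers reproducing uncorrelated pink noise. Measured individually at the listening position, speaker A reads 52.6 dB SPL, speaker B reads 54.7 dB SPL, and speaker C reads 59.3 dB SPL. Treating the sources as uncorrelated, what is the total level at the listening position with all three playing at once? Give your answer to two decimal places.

61.23 dB SPL

Uncorrelated sources add in intensity (power), not in dB.
L_total = 10·log₁₀(10^(52.6/10) + 10^(54.7/10) + 10^(59.3/10)) = 10·log₁₀(1328000) = 61.23 dB SPL.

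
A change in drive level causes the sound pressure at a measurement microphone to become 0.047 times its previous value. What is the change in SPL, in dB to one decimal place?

Sound pressure is an amplitude quantity: ΔL = 20·log₁₀(p₂/p₁).
20·log₁₀(0.047) = -26.6 dB.

-26.6 dB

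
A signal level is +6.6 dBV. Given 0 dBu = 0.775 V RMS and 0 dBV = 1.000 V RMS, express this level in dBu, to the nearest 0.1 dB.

+8.8 dBu

The offset between the scales is 20·log₁₀(0.775/1.000) = −2.214 dB.
So dBu = +6.6 + 2.214 = +8.8 dBu.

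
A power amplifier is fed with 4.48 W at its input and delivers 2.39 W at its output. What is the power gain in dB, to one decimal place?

-2.7 dB

Power ratio → dB uses the 10·log₁₀ form:
10·log₁₀(2.39/4.48) = 10·log₁₀(0.5335) = -2.7 dB.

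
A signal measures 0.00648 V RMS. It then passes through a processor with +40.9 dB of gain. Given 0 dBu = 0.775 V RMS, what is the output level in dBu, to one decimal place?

-0.7 dBu

Input level: 20·log₁₀(0.00648/0.775) = -41.55 dBu.
Output: -41.55 + 40.9 = -0.7 dBu.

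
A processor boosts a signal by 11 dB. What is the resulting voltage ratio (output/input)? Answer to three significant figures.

Voltage ratio = 10^(dB/20).
10^(11/20) = 10^(0.5500) = 3.55.

3.55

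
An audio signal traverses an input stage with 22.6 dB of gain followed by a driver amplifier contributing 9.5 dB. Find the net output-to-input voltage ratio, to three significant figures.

Net gain = 22.6 + 9.5 = 32.1 dB.
Voltage ratio = 10^(32.1/20) = 40.3.

40.3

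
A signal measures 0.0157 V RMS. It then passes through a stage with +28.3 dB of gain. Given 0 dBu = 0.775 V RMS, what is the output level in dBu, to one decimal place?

-5.6 dBu

Input level: 20·log₁₀(0.0157/0.775) = -33.87 dBu.
Output: -33.87 + 28.3 = -5.6 dBu.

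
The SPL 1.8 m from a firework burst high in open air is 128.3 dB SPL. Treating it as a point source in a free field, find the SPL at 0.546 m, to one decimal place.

Inverse-square spreading gives ΔL = −20·log₁₀(d₂/d₁).
ΔL = −20·log₁₀(0.546/1.8) = 10.36 dB, so L₂ = 128.3 + (10.36) = 138.7 dB SPL.

138.7 dB SPL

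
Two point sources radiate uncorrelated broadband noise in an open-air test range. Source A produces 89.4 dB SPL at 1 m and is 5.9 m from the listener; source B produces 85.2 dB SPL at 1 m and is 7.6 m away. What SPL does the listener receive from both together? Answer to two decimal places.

74.88 dB SPL

At the listener: L_A = 89.4 − 20·log₁₀(5.9) = 73.983 dB; L_B = 85.2 − 20·log₁₀(7.6) = 67.584 dB.
Combined: 10·log₁₀(10^(73.983/10)+10^(67.584/10)) = 74.88 dB SPL.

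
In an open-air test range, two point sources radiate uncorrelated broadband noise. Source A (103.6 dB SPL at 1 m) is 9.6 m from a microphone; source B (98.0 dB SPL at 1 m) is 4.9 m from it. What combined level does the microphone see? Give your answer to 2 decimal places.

87.09 dB SPL

At the listener: L_A = 103.6 − 20·log₁₀(9.6) = 83.955 dB; L_B = 98.0 − 20·log₁₀(4.9) = 84.196 dB.
Combined: 10·log₁₀(10^(83.955/10)+10^(84.196/10)) = 87.09 dB SPL.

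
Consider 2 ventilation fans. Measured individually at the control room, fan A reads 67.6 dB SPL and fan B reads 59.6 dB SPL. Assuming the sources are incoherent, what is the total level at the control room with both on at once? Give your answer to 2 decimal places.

Incoherent sources sum as intensities:
L_total = 10·log₁₀(10^(67.6/10) + 10^(59.6/10)) = 10·log₁₀(6666000) = 68.24 dB SPL.

68.24 dB SPL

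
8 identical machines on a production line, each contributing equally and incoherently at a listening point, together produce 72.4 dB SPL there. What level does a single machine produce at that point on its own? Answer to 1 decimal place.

8 equal incoherent sources add 10·log₁₀(8) = 9.03 dB over one source.
L_one = 72.4 − 9.03 = 63.4 dB SPL.

63.4 dB SPL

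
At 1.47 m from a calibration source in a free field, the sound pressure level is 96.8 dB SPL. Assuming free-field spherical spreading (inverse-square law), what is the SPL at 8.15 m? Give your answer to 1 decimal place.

81.9 dB SPL

Free-field point source: level drops by 20·log₁₀ of the distance ratio.
ΔL = −20·log₁₀(8.15/1.47) = -14.88 dB, so L₂ = 96.8 + (-14.88) = 81.9 dB SPL.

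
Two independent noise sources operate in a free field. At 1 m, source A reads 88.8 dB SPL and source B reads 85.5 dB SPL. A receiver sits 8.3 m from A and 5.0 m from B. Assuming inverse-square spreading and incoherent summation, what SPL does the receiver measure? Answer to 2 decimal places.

At the listener: L_A = 88.8 − 20·log₁₀(8.3) = 70.418 dB; L_B = 85.5 − 20·log₁₀(5.0) = 71.521 dB.
Combined: 10·log₁₀(10^(70.418/10)+10^(71.521/10)) = 74.01 dB SPL.

74.01 dB SPL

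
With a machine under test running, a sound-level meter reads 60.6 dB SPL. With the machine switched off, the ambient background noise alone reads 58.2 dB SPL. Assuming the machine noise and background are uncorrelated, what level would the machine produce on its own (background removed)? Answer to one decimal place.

Background correction is a power subtraction:
L_src = 10·log₁₀(10^(60.6/10) − 10^(58.2/10)) = 10·log₁₀(487500) = 56.9 dB SPL.

56.9 dB SPL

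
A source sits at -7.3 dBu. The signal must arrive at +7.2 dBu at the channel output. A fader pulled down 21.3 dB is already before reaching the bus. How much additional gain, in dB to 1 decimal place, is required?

The required make-up gain is the shortfall in the dB sum.
G = +7.2 − (-7.3) + 21.3 = 35.8 dB.

35.8 dB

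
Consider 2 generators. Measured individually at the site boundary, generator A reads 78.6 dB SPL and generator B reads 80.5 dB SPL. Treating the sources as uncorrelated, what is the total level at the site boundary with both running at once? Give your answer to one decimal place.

Add the sources as powers (linear), then convert back to dB:
L_total = 10·log₁₀(10^(78.6/10) + 10^(80.5/10)) = 10·log₁₀(184600000) = 82.7 dB SPL.

82.7 dB SPL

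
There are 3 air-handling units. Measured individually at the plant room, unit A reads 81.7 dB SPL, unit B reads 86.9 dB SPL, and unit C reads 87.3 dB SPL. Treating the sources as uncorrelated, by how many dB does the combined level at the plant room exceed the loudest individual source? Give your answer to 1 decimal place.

Add the sources as powers (linear), then convert back to dB:
L_total = 10·log₁₀(10^(81.7/10) + 10^(86.9/10) + 10^(87.3/10)) = 90.70 dB SPL.
Excess over the loudest (87.3 dB): 90.70 − 87.3 = 3.4 dB.

3.4 dB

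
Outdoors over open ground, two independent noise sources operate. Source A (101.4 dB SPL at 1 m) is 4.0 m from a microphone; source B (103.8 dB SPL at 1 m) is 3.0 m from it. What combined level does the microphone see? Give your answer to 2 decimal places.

At the listener: L_A = 101.4 − 20·log₁₀(4.0) = 89.359 dB; L_B = 103.8 − 20·log₁₀(3.0) = 94.258 dB.
Combined: 10·log₁₀(10^(89.359/10)+10^(94.258/10)) = 95.48 dB SPL.

95.48 dB SPL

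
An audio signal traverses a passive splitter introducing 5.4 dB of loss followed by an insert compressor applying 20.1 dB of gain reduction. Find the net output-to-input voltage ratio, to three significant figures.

0.0531

Net gain = (−5.4) + (−20.1) = -25.5 dB.
Voltage ratio = 10^(-25.5/20) = 0.0531.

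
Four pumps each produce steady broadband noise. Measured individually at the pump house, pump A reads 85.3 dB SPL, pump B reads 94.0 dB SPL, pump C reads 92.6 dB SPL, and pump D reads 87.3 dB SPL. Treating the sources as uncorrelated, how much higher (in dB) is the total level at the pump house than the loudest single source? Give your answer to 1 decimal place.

Uncorrelated sources add in intensity (power), not in dB.
L_total = 10·log₁₀(10^(85.3/10) + 10^(94.0/10) + 10^(92.6/10) + 10^(87.3/10)) = 97.17 dB SPL.
Excess over the loudest (94.0 dB): 97.17 − 94.0 = 3.2 dB.

3.2 dB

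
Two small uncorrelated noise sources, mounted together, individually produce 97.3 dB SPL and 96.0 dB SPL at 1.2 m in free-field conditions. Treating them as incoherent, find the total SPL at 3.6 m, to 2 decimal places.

90.17 dB SPL

Combined at 1.2 m: 10·log₁₀(10^(97.3/10)+10^(96.0/10)) = 99.709 dB SPL.
Then apply −20·log₁₀(3.6/1.2) = -9.542 dB → 90.17 dB SPL.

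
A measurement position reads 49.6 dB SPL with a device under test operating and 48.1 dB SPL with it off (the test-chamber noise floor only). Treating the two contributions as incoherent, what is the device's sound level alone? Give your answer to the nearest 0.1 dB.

44.3 dB SPL

Subtract intensities: L_src = 10·log₁₀(10^(L_total/10) − 10^(L_bg/10)).
L_src = 10·log₁₀(10^(49.6/10) − 10^(48.1/10)) = 10·log₁₀(26640) = 44.3 dB SPL.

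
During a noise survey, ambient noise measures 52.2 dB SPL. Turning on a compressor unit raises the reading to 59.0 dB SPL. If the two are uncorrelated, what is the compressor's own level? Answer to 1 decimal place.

58.0 dB SPL

Remove the background by subtracting linear intensities:
L_src = 10·log₁₀(10^(59.0/10) − 10^(52.2/10)) = 10·log₁₀(628400) = 58.0 dB SPL.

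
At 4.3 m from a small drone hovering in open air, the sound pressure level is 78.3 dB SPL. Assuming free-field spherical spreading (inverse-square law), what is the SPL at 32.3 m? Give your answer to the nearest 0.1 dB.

60.8 dB SPL

For a point source in a free field, ΔL = −20·log₁₀(d₂/d₁).
ΔL = −20·log₁₀(32.3/4.3) = -17.51 dB, so L₂ = 78.3 + (-17.51) = 60.8 dB SPL.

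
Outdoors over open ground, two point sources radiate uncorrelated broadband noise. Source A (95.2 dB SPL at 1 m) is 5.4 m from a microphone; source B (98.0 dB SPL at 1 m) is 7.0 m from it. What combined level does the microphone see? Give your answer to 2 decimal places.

At the listener: L_A = 95.2 − 20·log₁₀(5.4) = 80.552 dB; L_B = 98.0 − 20·log₁₀(7.0) = 81.098 dB.
Combined: 10·log₁₀(10^(80.552/10)+10^(81.098/10)) = 83.84 dB SPL.

83.84 dB SPL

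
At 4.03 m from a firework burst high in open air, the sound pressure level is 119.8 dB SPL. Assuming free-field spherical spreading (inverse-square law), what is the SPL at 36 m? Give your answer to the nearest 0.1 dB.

Free-field point source: level drops by 20·log₁₀ of the distance ratio.
ΔL = −20·log₁₀(36/4.03) = -19.02 dB, so L₂ = 119.8 + (-19.02) = 100.8 dB SPL.

100.8 dB SPL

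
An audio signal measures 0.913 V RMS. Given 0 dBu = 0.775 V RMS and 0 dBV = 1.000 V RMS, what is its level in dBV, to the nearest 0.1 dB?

-0.8 dBV

dBV = 20·log₁₀(V / 1.000 V).
20·log₁₀(0.913/1.000) = -0.8 dBV.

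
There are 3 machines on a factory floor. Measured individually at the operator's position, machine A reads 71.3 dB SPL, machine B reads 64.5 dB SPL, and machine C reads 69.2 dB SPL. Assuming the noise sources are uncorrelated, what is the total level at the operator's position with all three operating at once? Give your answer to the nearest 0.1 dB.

73.9 dB SPL

Add the sources as powers (linear), then convert back to dB:
L_total = 10·log₁₀(10^(71.3/10) + 10^(64.5/10) + 10^(69.2/10)) = 10·log₁₀(24630000) = 73.9 dB SPL.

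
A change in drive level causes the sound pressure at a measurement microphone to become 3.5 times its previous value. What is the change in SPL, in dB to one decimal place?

Sound pressure is an amplitude quantity: ΔL = 20·log₁₀(p₂/p₁).
20·log₁₀(3.5) = 10.9 dB.

10.9 dB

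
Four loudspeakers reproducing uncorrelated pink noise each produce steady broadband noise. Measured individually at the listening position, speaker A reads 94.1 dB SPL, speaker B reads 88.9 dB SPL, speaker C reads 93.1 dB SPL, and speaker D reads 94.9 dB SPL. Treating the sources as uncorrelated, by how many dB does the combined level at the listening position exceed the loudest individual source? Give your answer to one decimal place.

Add the sources as powers (linear), then convert back to dB:
L_total = 10·log₁₀(10^(94.1/10) + 10^(88.9/10) + 10^(93.1/10) + 10^(94.9/10)) = 99.28 dB SPL.
Excess over the loudest (94.9 dB): 99.28 − 94.9 = 4.4 dB.

4.4 dB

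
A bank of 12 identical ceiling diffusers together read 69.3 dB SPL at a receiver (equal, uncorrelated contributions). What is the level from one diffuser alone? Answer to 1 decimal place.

58.5 dB SPL

12 equal incoherent sources add 10·log₁₀(12) = 10.79 dB over one source.
L_one = 69.3 − 10.79 = 58.5 dB SPL.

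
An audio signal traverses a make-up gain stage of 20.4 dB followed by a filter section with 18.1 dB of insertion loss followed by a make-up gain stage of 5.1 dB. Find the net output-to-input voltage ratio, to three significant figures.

Net gain = 20.4 + (−18.1) + 5.1 = 7.4 dB.
Voltage ratio = 10^(7.4/20) = 2.34.

2.34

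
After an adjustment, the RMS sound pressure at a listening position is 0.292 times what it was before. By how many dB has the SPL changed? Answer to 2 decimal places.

Sound pressure is an amplitude quantity: ΔL = 20·log₁₀(p₂/p₁).
20·log₁₀(0.292) = -10.69 dB.

-10.69 dB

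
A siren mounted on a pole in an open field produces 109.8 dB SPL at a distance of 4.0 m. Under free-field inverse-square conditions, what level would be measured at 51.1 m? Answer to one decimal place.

Free-field point source: level drops by 20·log₁₀ of the distance ratio.
ΔL = −20·log₁₀(51.1/4.0) = -22.13 dB, so L₂ = 109.8 + (-22.13) = 87.7 dB SPL.

87.7 dB SPL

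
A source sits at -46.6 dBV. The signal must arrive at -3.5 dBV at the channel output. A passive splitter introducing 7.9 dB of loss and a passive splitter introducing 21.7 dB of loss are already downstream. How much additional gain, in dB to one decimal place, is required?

The required make-up gain is the shortfall in the dB sum.
G = -3.5 − (-46.6) + 7.9 + 21.7 = 72.7 dB.

72.7 dB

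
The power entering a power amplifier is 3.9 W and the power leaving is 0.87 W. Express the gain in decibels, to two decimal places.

Power is a power quantity, so gain = 10·log₁₀(P_out/P_in).
10·log₁₀(0.87/3.9) = 10·log₁₀(0.2231) = -6.52 dB.

-6.52 dB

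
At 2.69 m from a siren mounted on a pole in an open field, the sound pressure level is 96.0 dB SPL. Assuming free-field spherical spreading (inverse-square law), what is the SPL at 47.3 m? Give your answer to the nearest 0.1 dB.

71.1 dB SPL

Inverse-square spreading gives ΔL = −20·log₁₀(d₂/d₁).
ΔL = −20·log₁₀(47.3/2.69) = -24.90 dB, so L₂ = 96.0 + (-24.90) = 71.1 dB SPL.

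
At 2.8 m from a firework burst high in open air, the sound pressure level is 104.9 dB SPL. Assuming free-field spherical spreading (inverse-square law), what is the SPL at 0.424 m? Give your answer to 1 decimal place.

121.3 dB SPL

Free-field point source: level drops by 20·log₁₀ of the distance ratio.
ΔL = −20·log₁₀(0.424/2.8) = 16.40 dB, so L₂ = 104.9 + (16.40) = 121.3 dB SPL.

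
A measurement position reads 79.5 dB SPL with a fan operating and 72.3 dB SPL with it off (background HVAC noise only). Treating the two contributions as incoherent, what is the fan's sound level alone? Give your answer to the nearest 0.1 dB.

78.6 dB SPL

Subtract intensities: L_src = 10·log₁₀(10^(L_total/10) − 10^(L_bg/10)).
L_src = 10·log₁₀(10^(79.5/10) − 10^(72.3/10)) = 10·log₁₀(72140000) = 78.6 dB SPL.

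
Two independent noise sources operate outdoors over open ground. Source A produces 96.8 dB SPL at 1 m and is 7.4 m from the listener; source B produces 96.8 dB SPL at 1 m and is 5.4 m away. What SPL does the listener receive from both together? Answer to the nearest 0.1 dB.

At the listener: L_A = 96.8 − 20·log₁₀(7.4) = 79.42 dB; L_B = 96.8 − 20·log₁₀(5.4) = 82.15 dB.
Combined: 10·log₁₀(10^(79.42/10)+10^(82.15/10)) = 84.0 dB SPL.

84.0 dB SPL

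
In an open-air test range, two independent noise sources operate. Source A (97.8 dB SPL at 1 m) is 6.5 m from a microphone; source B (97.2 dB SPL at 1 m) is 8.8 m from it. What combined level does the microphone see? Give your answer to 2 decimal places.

At the listener: L_A = 97.8 − 20·log₁₀(6.5) = 81.542 dB; L_B = 97.2 − 20·log₁₀(8.8) = 78.310 dB.
Combined: 10·log₁₀(10^(81.542/10)+10^(78.310/10)) = 83.23 dB SPL.

83.23 dB SPL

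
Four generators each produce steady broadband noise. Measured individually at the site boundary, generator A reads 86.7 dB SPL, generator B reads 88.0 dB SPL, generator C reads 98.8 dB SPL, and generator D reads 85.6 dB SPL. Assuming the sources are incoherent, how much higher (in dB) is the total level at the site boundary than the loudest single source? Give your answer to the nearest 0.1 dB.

0.8 dB

Uncorrelated sources add in intensity (power), not in dB.
L_total = 10·log₁₀(10^(86.7/10) + 10^(88.0/10) + 10^(98.8/10) + 10^(85.6/10)) = 99.57 dB SPL.
Excess over the loudest (98.8 dB): 99.57 − 98.8 = 0.8 dB.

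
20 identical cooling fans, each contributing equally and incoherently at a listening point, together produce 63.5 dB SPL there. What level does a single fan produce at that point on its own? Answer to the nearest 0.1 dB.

20 equal incoherent sources add 10·log₁₀(20) = 13.01 dB over one source.
L_one = 63.5 − 13.01 = 50.5 dB SPL.

50.5 dB SPL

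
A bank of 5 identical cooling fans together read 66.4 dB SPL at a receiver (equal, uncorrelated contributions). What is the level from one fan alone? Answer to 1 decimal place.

59.4 dB SPL

5 equal incoherent sources add 10·log₁₀(5) = 6.99 dB over one source.
L_one = 66.4 − 6.99 = 59.4 dB SPL.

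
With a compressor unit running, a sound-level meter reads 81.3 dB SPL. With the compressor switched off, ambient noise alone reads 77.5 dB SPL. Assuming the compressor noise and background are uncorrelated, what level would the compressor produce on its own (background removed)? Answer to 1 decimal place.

Subtract intensities: L_src = 10·log₁₀(10^(L_total/10) − 10^(L_bg/10)).
L_src = 10·log₁₀(10^(81.3/10) − 10^(77.5/10)) = 10·log₁₀(78660000) = 79.0 dB SPL.

79.0 dB SPL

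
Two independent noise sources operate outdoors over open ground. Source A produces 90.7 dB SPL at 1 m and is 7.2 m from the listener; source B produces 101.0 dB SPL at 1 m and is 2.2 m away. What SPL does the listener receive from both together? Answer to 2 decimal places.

94.19 dB SPL

At the listener: L_A = 90.7 − 20·log₁₀(7.2) = 73.553 dB; L_B = 101.0 − 20·log₁₀(2.2) = 94.152 dB.
Combined: 10·log₁₀(10^(73.553/10)+10^(94.152/10)) = 94.19 dB SPL.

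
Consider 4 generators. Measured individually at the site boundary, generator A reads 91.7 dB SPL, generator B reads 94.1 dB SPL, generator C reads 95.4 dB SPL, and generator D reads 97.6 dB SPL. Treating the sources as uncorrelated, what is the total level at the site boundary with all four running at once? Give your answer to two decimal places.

Incoherent sources sum as intensities:
L_total = 10·log₁₀(10^(91.7/10) + 10^(94.1/10) + 10^(95.4/10) + 10^(97.6/10)) = 10·log₁₀(13271000000) = 101.23 dB SPL.

101.23 dB SPL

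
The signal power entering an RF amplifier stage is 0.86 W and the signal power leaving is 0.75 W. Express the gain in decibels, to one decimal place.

-0.6 dB

Power ratio → dB uses the 10·log₁₀ form:
10·log₁₀(0.75/0.86) = 10·log₁₀(0.8721) = -0.6 dB.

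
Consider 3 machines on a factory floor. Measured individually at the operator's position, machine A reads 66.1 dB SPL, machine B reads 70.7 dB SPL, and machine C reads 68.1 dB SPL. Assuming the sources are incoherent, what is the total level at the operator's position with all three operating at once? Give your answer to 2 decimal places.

73.48 dB SPL

Incoherent sources sum as intensities:
L_total = 10·log₁₀(10^(66.1/10) + 10^(70.7/10) + 10^(68.1/10)) = 10·log₁₀(22280000) = 73.48 dB SPL.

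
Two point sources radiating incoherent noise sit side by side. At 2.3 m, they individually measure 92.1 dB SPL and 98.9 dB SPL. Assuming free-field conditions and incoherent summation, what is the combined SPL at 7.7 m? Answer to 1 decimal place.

Combined at 2.3 m: 10·log₁₀(10^(92.1/10)+10^(98.9/10)) = 99.72 dB SPL.
Then apply −20·log₁₀(7.7/2.3) = -10.50 dB → 89.2 dB SPL.

89.2 dB SPL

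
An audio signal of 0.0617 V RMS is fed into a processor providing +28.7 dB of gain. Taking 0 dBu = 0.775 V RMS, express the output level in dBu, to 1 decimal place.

+6.7 dBu

Input level: 20·log₁₀(0.0617/0.775) = -21.98 dBu.
Output: -21.98 + 28.7 = +6.7 dBu.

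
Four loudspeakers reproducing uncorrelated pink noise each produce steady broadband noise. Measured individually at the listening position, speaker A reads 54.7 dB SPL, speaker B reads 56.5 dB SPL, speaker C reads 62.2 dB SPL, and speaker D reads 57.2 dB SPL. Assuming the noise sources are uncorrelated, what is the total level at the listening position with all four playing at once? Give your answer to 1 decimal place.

Incoherent sources sum as intensities:
L_total = 10·log₁₀(10^(54.7/10) + 10^(56.5/10) + 10^(62.2/10) + 10^(57.2/10)) = 10·log₁₀(2926000) = 64.7 dB SPL.

64.7 dB SPL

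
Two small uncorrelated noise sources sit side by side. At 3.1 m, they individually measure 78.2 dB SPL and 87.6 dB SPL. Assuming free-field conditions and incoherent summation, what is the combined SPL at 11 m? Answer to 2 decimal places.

Combined at 3.1 m: 10·log₁₀(10^(78.2/10)+10^(87.6/10)) = 88.072 dB SPL.
Then apply −20·log₁₀(11/3.1) = -11.001 dB → 77.07 dB SPL.

77.07 dB SPL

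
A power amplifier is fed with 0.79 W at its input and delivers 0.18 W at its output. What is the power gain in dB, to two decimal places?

For a power ratio, dB = 10·log₁₀(P₂/P₁).
10·log₁₀(0.18/0.79) = 10·log₁₀(0.2278) = -6.42 dB.

-6.42 dB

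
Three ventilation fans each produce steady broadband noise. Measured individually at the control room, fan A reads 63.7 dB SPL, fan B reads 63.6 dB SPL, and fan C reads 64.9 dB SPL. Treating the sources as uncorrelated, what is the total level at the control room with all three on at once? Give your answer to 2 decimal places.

68.88 dB SPL

Uncorrelated sources add in intensity (power), not in dB.
L_total = 10·log₁₀(10^(63.7/10) + 10^(63.6/10) + 10^(64.9/10)) = 10·log₁₀(7725000) = 68.88 dB SPL.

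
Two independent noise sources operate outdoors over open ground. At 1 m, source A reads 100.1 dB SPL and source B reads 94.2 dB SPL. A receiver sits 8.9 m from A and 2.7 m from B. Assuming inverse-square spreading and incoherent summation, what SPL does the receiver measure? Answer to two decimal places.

86.90 dB SPL

At the listener: L_A = 100.1 − 20·log₁₀(8.9) = 81.112 dB; L_B = 94.2 − 20·log₁₀(2.7) = 85.573 dB.
Combined: 10·log₁₀(10^(81.112/10)+10^(85.573/10)) = 86.90 dB SPL.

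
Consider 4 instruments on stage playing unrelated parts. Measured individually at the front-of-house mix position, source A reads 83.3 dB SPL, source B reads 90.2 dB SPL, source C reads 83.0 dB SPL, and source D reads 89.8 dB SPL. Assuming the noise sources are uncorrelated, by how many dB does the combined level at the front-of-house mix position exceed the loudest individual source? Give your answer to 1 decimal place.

3.6 dB

Incoherent sources sum as intensities:
L_total = 10·log₁₀(10^(83.3/10) + 10^(90.2/10) + 10^(83.0/10) + 10^(89.8/10)) = 93.83 dB SPL.
Excess over the loudest (90.2 dB): 93.83 − 90.2 = 3.6 dB.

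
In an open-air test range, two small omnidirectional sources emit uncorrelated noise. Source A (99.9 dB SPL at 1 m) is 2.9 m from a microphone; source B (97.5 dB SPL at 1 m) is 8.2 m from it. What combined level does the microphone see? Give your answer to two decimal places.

At the listener: L_A = 99.9 − 20·log₁₀(2.9) = 90.652 dB; L_B = 97.5 − 20·log₁₀(8.2) = 79.224 dB.
Combined: 10·log₁₀(10^(90.652/10)+10^(79.224/10)) = 90.95 dB SPL.

90.95 dB SPL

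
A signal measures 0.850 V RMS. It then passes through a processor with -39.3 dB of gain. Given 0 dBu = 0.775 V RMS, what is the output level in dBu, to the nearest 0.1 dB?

Input level: 20·log₁₀(0.850/0.775) = 0.80 dBu.
Output: 0.80 − 39.3 = -38.5 dBu.

-38.5 dBu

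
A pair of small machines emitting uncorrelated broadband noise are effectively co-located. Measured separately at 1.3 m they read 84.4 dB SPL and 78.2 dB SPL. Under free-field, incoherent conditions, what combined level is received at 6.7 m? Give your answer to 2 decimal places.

Combined at 1.3 m: 10·log₁₀(10^(84.4/10)+10^(78.2/10)) = 85.334 dB SPL.
Then apply −20·log₁₀(6.7/1.3) = -14.243 dB → 71.09 dB SPL.

71.09 dB SPL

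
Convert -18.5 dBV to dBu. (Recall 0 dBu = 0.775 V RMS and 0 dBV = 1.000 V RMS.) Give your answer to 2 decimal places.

The offset between the scales is 20·log₁₀(0.775/1.000) = −2.214 dB.
So dBu = -18.5 + 2.214 = -16.29 dBu.

-16.29 dBu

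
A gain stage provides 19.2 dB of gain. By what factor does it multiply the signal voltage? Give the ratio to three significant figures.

9.12

Voltage ratio = 10^(dB/20).
10^(19.2/20) = 10^(0.9600) = 9.12.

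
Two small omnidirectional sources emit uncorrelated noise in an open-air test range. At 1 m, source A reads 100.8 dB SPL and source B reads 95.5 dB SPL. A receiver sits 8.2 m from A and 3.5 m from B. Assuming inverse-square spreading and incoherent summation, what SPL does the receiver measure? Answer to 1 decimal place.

86.7 dB SPL

At the listener: L_A = 100.8 − 20·log₁₀(8.2) = 82.52 dB; L_B = 95.5 − 20·log₁₀(3.5) = 84.62 dB.
Combined: 10·log₁₀(10^(82.52/10)+10^(84.62/10)) = 86.7 dB SPL.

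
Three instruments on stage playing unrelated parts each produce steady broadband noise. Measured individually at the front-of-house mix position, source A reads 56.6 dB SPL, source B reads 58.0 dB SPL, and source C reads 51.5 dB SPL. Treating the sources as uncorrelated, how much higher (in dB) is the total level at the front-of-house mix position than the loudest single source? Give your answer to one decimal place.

Uncorrelated sources add in intensity (power), not in dB.
L_total = 10·log₁₀(10^(56.6/10) + 10^(58.0/10) + 10^(51.5/10)) = 60.90 dB SPL.
Excess over the loudest (58.0 dB): 60.90 − 58.0 = 2.9 dB.

2.9 dB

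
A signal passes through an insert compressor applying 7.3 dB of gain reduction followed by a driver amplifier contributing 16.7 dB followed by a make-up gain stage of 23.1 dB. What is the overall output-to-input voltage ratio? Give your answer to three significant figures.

Net gain = (−7.3) + 16.7 + 23.1 = 32.5 dB.
Voltage ratio = 10^(32.5/20) = 42.2.

42.2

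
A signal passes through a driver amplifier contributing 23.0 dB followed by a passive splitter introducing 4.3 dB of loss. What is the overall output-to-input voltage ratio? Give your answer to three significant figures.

Net gain = 23.0 + (−4.3) = 18.7 dB.
Voltage ratio = 10^(18.7/20) = 8.61.

8.61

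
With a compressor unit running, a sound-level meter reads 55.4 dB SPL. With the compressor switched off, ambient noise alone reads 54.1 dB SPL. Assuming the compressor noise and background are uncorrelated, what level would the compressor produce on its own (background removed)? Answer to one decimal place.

Remove the background by subtracting linear intensities:
L_src = 10·log₁₀(10^(55.4/10) − 10^(54.1/10)) = 10·log₁₀(89700) = 49.5 dB SPL.

49.5 dB SPL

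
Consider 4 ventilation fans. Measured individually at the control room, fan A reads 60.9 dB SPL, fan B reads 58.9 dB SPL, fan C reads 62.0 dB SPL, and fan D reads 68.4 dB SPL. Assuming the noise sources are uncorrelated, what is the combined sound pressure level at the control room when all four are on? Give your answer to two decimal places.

Add the sources as powers (linear), then convert back to dB:
L_total = 10·log₁₀(10^(60.9/10) + 10^(58.9/10) + 10^(62.0/10) + 10^(68.4/10)) = 10·log₁₀(10510000) = 70.22 dB SPL.

70.22 dB SPL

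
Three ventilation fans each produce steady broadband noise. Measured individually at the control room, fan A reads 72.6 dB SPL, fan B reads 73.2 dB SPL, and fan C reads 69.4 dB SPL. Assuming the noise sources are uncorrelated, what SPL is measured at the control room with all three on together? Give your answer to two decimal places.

Add the sources as powers (linear), then convert back to dB:
L_total = 10·log₁₀(10^(72.6/10) + 10^(73.2/10) + 10^(69.4/10)) = 10·log₁₀(47800000) = 76.79 dB SPL.

76.79 dB SPL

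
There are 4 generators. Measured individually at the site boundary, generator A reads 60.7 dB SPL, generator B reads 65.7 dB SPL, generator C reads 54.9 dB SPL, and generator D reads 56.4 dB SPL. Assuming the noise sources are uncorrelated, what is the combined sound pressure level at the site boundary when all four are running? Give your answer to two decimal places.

Uncorrelated sources add in intensity (power), not in dB.
L_total = 10·log₁₀(10^(60.7/10) + 10^(65.7/10) + 10^(54.9/10) + 10^(56.4/10)) = 10·log₁₀(5636000) = 67.51 dB SPL.

67.51 dB SPL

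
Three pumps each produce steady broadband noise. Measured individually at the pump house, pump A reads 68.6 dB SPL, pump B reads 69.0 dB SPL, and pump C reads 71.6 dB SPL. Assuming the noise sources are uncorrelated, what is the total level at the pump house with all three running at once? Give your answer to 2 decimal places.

Uncorrelated sources add in intensity (power), not in dB.
L_total = 10·log₁₀(10^(68.6/10) + 10^(69.0/10) + 10^(71.6/10)) = 10·log₁₀(29640000) = 74.72 dB SPL.

74.72 dB SPL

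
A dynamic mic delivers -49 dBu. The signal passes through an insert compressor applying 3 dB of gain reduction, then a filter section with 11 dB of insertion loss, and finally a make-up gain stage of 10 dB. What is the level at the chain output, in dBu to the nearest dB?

In dB, series stages simply add:
-49 − 3 − 11 + 10 = -53 dBu.

-53 dBu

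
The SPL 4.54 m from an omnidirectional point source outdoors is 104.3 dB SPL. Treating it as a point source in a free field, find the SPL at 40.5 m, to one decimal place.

Free-field point source: level drops by 20·log₁₀ of the distance ratio.
ΔL = −20·log₁₀(40.5/4.54) = -19.01 dB, so L₂ = 104.3 + (-19.01) = 85.3 dB SPL.

85.3 dB SPL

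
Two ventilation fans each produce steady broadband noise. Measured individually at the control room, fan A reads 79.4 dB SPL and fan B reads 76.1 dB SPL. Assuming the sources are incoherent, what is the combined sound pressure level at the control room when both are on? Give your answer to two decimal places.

81.07 dB SPL

Add the sources as powers (linear), then convert back to dB:
L_total = 10·log₁₀(10^(79.4/10) + 10^(76.1/10)) = 10·log₁₀(127800000) = 81.07 dB SPL.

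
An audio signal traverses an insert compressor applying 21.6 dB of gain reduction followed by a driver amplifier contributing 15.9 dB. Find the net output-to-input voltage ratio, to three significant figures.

0.519

Net gain = (−21.6) + 15.9 = -5.7 dB.
Voltage ratio = 10^(-5.7/20) = 0.519.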